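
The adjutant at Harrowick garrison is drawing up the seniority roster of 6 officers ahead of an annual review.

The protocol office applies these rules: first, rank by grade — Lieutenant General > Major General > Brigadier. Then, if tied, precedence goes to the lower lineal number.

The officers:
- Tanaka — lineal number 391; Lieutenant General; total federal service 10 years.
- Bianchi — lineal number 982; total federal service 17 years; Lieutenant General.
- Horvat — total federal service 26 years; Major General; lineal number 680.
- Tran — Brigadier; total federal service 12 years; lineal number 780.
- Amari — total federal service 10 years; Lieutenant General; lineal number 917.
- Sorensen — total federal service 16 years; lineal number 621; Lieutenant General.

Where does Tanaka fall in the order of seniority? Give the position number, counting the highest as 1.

By grade: Tanaka, Sorensen, Amari and Bianchi (Lieutenant General); then Horvat (Major General); then Tran (Brigadier).
Among Tanaka, Sorensen, Amari and Bianchi, by lineal number (lower first): Tanaka (391) before Sorensen (621) before Amari (917) before Bianchi (982).
Order: Tanaka, Sorensen, Amari, Bianchi, Horvat, Tran. So position 1.

1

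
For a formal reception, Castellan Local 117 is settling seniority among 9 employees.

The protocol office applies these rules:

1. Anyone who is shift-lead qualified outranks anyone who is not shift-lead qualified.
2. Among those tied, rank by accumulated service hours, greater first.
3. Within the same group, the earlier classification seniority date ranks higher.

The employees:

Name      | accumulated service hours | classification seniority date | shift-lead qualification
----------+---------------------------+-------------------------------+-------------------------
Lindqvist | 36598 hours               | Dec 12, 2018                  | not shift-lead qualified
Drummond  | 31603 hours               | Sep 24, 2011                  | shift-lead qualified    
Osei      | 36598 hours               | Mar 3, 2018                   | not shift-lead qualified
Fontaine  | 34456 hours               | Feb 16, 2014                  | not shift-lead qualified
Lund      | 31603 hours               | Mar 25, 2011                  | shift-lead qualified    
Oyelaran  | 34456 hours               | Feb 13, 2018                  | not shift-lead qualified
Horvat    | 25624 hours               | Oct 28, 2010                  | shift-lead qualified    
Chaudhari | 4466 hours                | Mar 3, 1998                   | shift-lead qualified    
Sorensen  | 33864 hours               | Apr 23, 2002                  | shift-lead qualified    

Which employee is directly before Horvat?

By the first rule: Sorensen, Lund, Drummond, Horvat and Chaudhari (each shift-lead qualified); then Osei, Lindqvist, Fontaine and Oyelaran (each not shift-lead qualified).
Among Sorensen, Lund, Drummond, Horvat and Chaudhari, by accumulated service hours (higher first): Sorensen (33864 hours) before Lund and Drummond (31603 hours) before Horvat (25624 hours) before Chaudhari (4466 hours).
Among Lund and Drummond, by classification seniority date (earlier first): Lund (Mar 25, 2011) before Drummond (Sep 24, 2011).
Among Osei, Lindqvist, Fontaine and Oyelaran, by accumulated service hours (higher first): Osei and Lindqvist (36598 hours) before Fontaine and Oyelaran (34456 hours).
Among Osei and Lindqvist, by classification seniority date (earlier first): Osei (Mar 3, 2018) before Lindqvist (Dec 12, 2018).
Among Fontaine and Oyelaran, by classification seniority date (earlier first): Fontaine (Feb 16, 2014) before Oyelaran (Feb 13, 2018).
Order: Sorensen, Lund, Drummond, Horvat, Chaudhari, Osei, Lindqvist, Fontaine, Oyelaran.

Drummond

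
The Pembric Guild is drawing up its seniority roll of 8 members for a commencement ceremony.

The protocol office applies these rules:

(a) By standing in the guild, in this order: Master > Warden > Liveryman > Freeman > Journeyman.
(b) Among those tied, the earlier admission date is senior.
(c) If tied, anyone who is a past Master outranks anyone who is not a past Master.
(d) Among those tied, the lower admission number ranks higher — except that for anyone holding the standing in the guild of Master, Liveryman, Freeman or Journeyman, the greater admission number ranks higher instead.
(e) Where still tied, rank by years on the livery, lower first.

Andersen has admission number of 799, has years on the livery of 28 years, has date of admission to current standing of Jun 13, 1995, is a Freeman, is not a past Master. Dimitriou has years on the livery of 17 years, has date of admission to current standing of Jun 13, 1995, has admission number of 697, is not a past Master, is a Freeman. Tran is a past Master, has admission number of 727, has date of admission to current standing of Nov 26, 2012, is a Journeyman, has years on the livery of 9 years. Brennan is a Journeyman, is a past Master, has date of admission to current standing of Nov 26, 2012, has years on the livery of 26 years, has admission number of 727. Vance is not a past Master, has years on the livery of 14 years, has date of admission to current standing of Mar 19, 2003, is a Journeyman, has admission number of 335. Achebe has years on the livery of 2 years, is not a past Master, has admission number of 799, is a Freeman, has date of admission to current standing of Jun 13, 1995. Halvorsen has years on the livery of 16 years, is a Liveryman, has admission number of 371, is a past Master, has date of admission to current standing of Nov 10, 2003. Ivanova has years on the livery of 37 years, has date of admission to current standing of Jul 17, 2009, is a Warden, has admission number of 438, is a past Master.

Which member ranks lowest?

By standing in the guild: Ivanova (Warden); then Halvorsen (Liveryman); then Achebe, Andersen and Dimitriou (Freeman); then Vance, Tran and Brennan (Journeyman).
Achebe, Andersen and Dimitriou all have date of admission to current standing Jun 13, 1995, so the next rule applies.
Achebe, Andersen and Dimitriou are each not a past Master, so the next rule applies.
Among Achebe, Andersen and Dimitriou, by admission number (higher first) (reversed rule for this group): Achebe and Andersen (799) before Dimitriou (697).
Among Achebe and Andersen, by years on the livery (lower first): Achebe (2 years) before Andersen (28 years).
Among Vance, Tran and Brennan, by date of admission to current standing (earlier first): Vance (Mar 19, 2003) before Tran and Brennan (Nov 26, 2012).
Tran and Brennan are each a past Master, so the next rule applies.
Tran and Brennan both have admission number 727, so the next rule applies.
Among Tran and Brennan, by years on the livery (lower first): Tran (9 years) before Brennan (26 years).
Order: Ivanova, Halvorsen, Achebe, Andersen, Dimitriou, Vance, Tran, Brennan.

Brennan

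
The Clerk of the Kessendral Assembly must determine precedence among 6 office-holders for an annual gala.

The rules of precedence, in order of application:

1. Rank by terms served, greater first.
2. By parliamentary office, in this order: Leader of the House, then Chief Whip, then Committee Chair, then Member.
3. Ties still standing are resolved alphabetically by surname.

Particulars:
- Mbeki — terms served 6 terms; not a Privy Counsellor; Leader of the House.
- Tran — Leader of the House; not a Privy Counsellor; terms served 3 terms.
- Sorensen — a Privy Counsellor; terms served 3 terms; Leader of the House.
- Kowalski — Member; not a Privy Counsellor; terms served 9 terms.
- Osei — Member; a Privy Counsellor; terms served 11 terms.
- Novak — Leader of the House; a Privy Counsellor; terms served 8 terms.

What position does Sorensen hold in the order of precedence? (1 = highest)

By terms served (higher first): Osei (11 terms); then Kowalski (9 terms); then Novak (8 terms); then Mbeki (6 terms); then Sorensen and Tran (both 3 terms).
Sorensen and Tran are each Leader of the House, so the next rule applies.
Among Sorensen and Tran, alphabetically by surname: Sorensen before Tran.
Order: Osei, Kowalski, Novak, Mbeki, Sorensen, Tran. So position 5.

5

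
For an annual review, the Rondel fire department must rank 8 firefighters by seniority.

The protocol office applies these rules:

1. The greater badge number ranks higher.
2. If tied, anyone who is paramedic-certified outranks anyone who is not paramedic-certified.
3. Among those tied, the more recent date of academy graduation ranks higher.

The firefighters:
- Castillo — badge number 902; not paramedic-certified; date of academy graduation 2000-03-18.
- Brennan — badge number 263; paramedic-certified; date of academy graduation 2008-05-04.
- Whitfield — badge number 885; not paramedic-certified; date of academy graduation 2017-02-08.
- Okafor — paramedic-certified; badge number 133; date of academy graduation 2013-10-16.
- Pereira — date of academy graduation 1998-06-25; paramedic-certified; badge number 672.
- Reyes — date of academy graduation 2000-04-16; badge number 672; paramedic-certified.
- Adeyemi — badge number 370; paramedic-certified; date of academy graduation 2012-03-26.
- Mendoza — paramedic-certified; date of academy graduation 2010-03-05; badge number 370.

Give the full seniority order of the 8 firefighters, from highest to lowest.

By badge number (higher first): Castillo (902); then Whitfield (885); then Reyes and Pereira (both 672); then Adeyemi and Mendoza (both 370); then Brennan (263); then Okafor (133).
Reyes and Pereira are each paramedic-certified, so the next rule applies.
Among Reyes and Pereira, by date of academy graduation (later first): Reyes (2000-04-16) before Pereira (1998-06-25).
Adeyemi and Mendoza are each paramedic-certified, so the next rule applies.
Among Adeyemi and Mendoza, by date of academy graduation (later first): Adeyemi (2012-03-26) before Mendoza (2010-03-05).
Full order: Castillo, Whitfield, Reyes, Pereira, Adeyemi, Mendoza, Brennan, Okafor.

Castillo, Whitfield, Reyes, Pereira, Adeyemi, Mendoza, Brennan, Okafor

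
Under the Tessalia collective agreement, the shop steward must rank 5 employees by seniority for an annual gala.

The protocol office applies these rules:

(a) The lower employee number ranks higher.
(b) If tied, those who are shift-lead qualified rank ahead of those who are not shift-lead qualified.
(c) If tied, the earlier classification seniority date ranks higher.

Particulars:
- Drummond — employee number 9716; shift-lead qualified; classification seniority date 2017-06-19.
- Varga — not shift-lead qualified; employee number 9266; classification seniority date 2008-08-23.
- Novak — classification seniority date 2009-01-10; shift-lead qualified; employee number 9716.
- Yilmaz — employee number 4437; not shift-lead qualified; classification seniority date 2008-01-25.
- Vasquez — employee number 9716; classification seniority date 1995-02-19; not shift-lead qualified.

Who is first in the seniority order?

By employee number (lower first): Yilmaz (4437); then Varga (9266); then Novak, Drummond and Vasquez (each 9716).
Among Novak, Drummond and Vasquez, shift-lead qualified before not shift-lead qualified: Novak and Drummond (shift-lead qualified) before Vasquez (not shift-lead qualified).
Among Novak and Drummond, by classification seniority date (earlier first): Novak (2009-01-10) before Drummond (2017-06-19).
Order: Yilmaz, Varga, Novak, Drummond, Vasquez.

Yilmaz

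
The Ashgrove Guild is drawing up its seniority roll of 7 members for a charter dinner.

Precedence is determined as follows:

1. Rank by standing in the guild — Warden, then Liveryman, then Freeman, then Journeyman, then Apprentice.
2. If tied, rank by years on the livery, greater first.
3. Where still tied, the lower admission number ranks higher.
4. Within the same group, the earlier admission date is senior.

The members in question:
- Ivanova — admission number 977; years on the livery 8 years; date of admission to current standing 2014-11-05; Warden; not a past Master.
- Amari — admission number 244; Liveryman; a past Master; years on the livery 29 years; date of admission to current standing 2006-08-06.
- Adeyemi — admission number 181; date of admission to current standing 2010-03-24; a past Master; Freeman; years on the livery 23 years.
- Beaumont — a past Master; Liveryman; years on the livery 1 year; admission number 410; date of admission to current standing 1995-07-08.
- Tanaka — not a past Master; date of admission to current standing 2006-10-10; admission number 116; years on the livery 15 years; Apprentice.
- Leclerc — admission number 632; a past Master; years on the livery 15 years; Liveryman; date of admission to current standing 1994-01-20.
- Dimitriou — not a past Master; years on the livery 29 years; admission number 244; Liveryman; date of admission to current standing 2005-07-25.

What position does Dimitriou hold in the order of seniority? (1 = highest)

By standing in the guild: Ivanova (Warden); then Dimitriou, Amari, Leclerc and Beaumont (Liveryman); then Adeyemi (Freeman); then Tanaka (Apprentice).
Among Dimitriou, Amari, Leclerc and Beaumont, by years on the livery (higher first): Dimitriou and Amari (29 years) before Leclerc (15 years) before Beaumont (1 year).
Dimitriou and Amari both have admission number 244, so the next rule applies.
Among Dimitriou and Amari, by date of admission to current standing (earlier first): Dimitriou (2005-07-25) before Amari (2006-08-06).
Order: Ivanova, Dimitriou, Amari, Leclerc, Beaumont, Adeyemi, Tanaka. So position 2.

2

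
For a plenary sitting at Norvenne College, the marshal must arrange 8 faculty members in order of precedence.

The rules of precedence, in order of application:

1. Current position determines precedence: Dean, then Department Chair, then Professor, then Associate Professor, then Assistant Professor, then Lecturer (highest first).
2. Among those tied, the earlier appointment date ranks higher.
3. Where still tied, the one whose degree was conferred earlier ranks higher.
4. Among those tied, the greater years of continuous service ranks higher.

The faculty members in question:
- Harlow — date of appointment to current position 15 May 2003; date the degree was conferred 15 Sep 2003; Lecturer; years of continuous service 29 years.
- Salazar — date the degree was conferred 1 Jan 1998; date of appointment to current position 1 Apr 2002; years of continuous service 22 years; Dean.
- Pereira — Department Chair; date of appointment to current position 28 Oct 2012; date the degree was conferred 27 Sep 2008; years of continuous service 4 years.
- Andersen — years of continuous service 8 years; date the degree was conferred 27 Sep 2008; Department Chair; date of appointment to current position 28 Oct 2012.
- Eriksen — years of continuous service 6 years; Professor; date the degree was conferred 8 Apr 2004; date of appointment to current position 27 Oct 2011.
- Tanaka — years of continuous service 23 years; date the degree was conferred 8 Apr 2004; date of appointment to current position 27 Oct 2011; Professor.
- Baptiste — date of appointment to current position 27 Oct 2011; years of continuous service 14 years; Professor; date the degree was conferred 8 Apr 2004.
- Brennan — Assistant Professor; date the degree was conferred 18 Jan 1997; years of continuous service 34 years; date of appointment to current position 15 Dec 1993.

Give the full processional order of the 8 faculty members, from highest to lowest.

By current position: Salazar (Dean); then Andersen and Pereira (Department Chair); then Tanaka, Baptiste and Eriksen (Professor); then Brennan (Assistant Professor); then Harlow (Lecturer).
Andersen and Pereira both have date of appointment to current position 28 Oct 2012, so the next rule applies.
Andersen and Pereira both have date the degree was conferred 27 Sep 2008, so the next rule applies.
Among Andersen and Pereira, by years of continuous service (higher first): Andersen (8 years) before Pereira (4 years).
Tanaka, Baptiste and Eriksen all have date of appointment to current position 27 Oct 2011, so the next rule applies.
Tanaka, Baptiste and Eriksen all have date the degree was conferred 8 Apr 2004, so the next rule applies.
Among Tanaka, Baptiste and Eriksen, by years of continuous service (higher first): Tanaka (23 years) before Baptiste (14 years) before Eriksen (6 years).
Full order: Salazar, Andersen, Pereira, Tanaka, Baptiste, Eriksen, Brennan, Harlow.

Salazar, Andersen, Pereira, Tanaka, Baptiste, Eriksen, Brennan, Harlow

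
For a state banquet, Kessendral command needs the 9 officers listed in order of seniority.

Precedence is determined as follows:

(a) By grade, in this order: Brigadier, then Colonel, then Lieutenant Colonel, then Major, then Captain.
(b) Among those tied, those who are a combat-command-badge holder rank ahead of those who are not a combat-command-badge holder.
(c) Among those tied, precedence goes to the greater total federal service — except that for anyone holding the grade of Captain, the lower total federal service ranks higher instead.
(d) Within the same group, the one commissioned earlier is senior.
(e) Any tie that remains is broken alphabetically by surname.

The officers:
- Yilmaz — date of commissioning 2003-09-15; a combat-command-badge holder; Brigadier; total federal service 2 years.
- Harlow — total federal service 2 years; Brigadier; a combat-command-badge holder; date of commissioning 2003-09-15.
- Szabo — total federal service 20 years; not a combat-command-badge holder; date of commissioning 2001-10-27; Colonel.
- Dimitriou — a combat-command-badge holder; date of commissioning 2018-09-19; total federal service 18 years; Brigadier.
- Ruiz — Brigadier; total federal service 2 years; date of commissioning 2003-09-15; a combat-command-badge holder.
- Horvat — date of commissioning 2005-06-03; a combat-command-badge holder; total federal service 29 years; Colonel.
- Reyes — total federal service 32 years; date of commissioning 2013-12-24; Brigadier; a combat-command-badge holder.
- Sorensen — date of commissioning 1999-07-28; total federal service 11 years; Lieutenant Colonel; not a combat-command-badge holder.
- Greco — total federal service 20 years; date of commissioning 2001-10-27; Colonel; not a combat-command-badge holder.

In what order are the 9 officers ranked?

By grade: Reyes, Dimitriou, Harlow, Ruiz and Yilmaz (Brigadier); then Horvat, Greco and Szabo (Colonel); then Sorensen (Lieutenant Colonel).
Reyes, Dimitriou, Harlow, Ruiz and Yilmaz are each a combat-command-badge holder, so the next rule applies.
Among Reyes, Dimitriou, Harlow, Ruiz and Yilmaz, by total federal service (higher first): Reyes (32 years) before Dimitriou (18 years) before Harlow, Ruiz and Yilmaz (2 years).
Harlow, Ruiz and Yilmaz all have date of commissioning 2003-09-15, so the next rule applies.
Among Harlow, Ruiz and Yilmaz, alphabetically by surname: Harlow before Ruiz before Yilmaz.
Among Horvat, Greco and Szabo, a combat-command-badge holder before not a combat-command-badge holder: Horvat (a combat-command-badge holder) before Greco and Szabo (not a combat-command-badge holder).
Greco and Szabo both have total federal service 20 years, so the next rule applies.
Greco and Szabo both have date of commissioning 2001-10-27, so the next rule applies.
Among Greco and Szabo, alphabetically by surname: Greco before Szabo.
Full order: Reyes, Dimitriou, Harlow, Ruiz, Yilmaz, Horvat, Greco, Szabo, Sorensen.

Reyes, Dimitriou, Harlow, Ruiz, Yilmaz, Horvat, Greco, Szabo, Sorensen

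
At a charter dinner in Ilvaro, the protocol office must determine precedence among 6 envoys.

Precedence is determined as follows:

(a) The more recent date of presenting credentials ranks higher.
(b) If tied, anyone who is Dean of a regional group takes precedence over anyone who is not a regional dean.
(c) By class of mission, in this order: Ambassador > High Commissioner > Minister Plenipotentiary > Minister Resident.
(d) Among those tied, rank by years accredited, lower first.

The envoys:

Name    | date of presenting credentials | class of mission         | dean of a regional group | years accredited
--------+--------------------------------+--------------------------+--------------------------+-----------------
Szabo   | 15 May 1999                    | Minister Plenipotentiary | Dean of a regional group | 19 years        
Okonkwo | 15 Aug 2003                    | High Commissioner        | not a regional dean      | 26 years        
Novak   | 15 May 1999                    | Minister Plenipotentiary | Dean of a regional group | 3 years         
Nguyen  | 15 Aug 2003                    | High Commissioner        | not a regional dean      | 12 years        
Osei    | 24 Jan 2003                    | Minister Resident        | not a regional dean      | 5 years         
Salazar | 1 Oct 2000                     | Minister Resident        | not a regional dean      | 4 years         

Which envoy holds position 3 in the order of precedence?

By date of presenting credentials (later first): Nguyen and Okonkwo (both 15 Aug 2003); then Osei (24 Jan 2003); then Salazar (1 Oct 2000); then Novak and Szabo (both 15 May 1999).
Nguyen and Okonkwo are each not a regional dean, so the next rule applies.
Nguyen and Okonkwo are each High Commissioner, so the next rule applies.
Among Nguyen and Okonkwo, by years accredited (lower first): Nguyen (12 years) before Okonkwo (26 years).
Novak and Szabo are each Dean of a regional group, so the next rule applies.
Novak and Szabo are each Minister Plenipotentiary, so the next rule applies.
Among Novak and Szabo, by years accredited (lower first): Novak (3 years) before Szabo (19 years).
Order: Nguyen, Okonkwo, Osei, Salazar, Novak, Szabo.

Osei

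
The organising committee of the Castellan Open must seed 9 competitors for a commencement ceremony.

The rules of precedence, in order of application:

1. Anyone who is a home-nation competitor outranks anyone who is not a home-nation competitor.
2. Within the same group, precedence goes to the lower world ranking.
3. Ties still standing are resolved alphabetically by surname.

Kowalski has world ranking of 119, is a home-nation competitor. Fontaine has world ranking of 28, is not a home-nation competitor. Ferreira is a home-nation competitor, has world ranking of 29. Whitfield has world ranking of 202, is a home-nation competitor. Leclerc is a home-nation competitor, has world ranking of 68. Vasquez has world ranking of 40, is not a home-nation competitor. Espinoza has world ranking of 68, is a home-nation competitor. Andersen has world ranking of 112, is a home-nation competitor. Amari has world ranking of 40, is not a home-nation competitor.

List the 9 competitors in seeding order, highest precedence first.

Ferreira, Espinoza, Leclerc, Andersen, Kowalski, Whitfield, Fontaine, Amari, Vasquez

By the first rule: Ferreira, Espinoza, Leclerc, Andersen, Kowalski and Whitfield (each a home-nation competitor); then Fontaine, Amari and Vasquez (each not a home-nation competitor).
Among Ferreira, Espinoza, Leclerc, Andersen, Kowalski and Whitfield, by world ranking (lower first): Ferreira (29) before Espinoza and Leclerc (68) before Andersen (112) before Kowalski (119) before Whitfield (202).
Among Espinoza and Leclerc, alphabetically by surname: Espinoza before Leclerc.
Among Fontaine, Amari and Vasquez, by world ranking (lower first): Fontaine (28) before Amari and Vasquez (40).
Among Amari and Vasquez, alphabetically by surname: Amari before Vasquez.
Full order: Ferreira, Espinoza, Leclerc, Andersen, Kowalski, Whitfield, Fontaine, Amari, Vasquez.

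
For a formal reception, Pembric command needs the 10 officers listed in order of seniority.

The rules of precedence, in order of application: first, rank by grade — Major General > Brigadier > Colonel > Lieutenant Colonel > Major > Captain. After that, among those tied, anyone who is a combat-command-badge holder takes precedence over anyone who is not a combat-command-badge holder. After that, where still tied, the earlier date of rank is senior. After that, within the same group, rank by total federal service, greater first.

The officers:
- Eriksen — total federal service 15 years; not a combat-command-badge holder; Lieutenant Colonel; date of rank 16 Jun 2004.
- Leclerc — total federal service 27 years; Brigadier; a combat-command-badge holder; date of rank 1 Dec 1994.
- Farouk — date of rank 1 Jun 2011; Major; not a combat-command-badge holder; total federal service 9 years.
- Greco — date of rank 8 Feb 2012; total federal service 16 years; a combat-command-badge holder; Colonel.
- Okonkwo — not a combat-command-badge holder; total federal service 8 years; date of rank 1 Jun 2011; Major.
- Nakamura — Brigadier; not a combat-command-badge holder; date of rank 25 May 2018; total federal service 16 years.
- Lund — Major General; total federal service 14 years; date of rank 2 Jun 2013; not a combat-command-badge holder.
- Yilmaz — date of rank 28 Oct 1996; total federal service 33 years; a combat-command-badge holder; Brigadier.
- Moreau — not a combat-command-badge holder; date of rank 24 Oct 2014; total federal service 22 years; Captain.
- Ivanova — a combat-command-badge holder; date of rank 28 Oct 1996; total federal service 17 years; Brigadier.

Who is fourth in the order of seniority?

By grade: Lund (Major General); then Leclerc, Yilmaz, Ivanova and Nakamura (Brigadier); then Greco (Colonel); then Eriksen (Lieutenant Colonel); then Farouk and Okonkwo (Major); then Moreau (Captain).
Among Leclerc, Yilmaz, Ivanova and Nakamura, a combat-command-badge holder before not a combat-command-badge holder: Leclerc, Yilmaz and Ivanova (a combat-command-badge holder) before Nakamura (not a combat-command-badge holder).
Among Leclerc, Yilmaz and Ivanova, by date of rank (earlier first): Leclerc (1 Dec 1994) before Yilmaz and Ivanova (28 Oct 1996).
Among Yilmaz and Ivanova, by total federal service (higher first): Yilmaz (33 years) before Ivanova (17 years).
Farouk and Okonkwo are each not a combat-command-badge holder, so the next rule applies.
Farouk and Okonkwo both have date of rank 1 Jun 2011, so the next rule applies.
Among Farouk and Okonkwo, by total federal service (higher first): Farouk (9 years) before Okonkwo (8 years).
Order: Lund, Leclerc, Yilmaz, Ivanova, Nakamura, Greco, Eriksen, Farouk, Okonkwo, Moreau.

Ivanova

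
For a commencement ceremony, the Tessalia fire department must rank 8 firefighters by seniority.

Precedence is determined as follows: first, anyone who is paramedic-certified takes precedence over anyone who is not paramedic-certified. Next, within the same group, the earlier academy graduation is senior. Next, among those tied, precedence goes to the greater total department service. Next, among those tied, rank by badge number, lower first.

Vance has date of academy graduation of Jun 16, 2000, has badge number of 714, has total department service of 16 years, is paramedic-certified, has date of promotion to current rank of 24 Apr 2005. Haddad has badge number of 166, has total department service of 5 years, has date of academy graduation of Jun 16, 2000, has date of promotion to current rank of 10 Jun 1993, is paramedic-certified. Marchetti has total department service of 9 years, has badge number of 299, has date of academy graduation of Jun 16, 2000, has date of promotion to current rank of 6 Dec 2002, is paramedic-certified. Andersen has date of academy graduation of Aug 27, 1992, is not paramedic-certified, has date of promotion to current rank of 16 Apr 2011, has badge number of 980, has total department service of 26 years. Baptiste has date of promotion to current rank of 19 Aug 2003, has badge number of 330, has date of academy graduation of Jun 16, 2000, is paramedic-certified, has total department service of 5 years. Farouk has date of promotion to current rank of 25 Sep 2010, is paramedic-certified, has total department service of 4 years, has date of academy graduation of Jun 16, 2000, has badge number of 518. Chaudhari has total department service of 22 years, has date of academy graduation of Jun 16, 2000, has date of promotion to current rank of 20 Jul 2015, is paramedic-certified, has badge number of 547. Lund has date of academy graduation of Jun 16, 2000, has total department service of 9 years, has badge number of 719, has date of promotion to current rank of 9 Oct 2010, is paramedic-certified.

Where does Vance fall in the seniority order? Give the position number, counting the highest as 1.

By the first rule: Chaudhari, Vance, Marchetti, Lund, Haddad, Baptiste and Farouk (each paramedic-certified); then Andersen (not paramedic-certified).
Chaudhari, Vance, Marchetti, Lund, Haddad, Baptiste and Farouk all have date of academy graduation Jun 16, 2000, so the next rule applies.
Among Chaudhari, Vance, Marchetti, Lund, Haddad, Baptiste and Farouk, by total department service (higher first): Chaudhari (22 years) before Vance (16 years) before Marchetti and Lund (9 years) before Haddad and Baptiste (5 years) before Farouk (4 years).
Among Marchetti and Lund, by badge number (lower first): Marchetti (299) before Lund (719).
Among Haddad and Baptiste, by badge number (lower first): Haddad (166) before Baptiste (330).
Order: Chaudhari, Vance, Marchetti, Lund, Haddad, Baptiste, Farouk, Andersen. So position 2.

2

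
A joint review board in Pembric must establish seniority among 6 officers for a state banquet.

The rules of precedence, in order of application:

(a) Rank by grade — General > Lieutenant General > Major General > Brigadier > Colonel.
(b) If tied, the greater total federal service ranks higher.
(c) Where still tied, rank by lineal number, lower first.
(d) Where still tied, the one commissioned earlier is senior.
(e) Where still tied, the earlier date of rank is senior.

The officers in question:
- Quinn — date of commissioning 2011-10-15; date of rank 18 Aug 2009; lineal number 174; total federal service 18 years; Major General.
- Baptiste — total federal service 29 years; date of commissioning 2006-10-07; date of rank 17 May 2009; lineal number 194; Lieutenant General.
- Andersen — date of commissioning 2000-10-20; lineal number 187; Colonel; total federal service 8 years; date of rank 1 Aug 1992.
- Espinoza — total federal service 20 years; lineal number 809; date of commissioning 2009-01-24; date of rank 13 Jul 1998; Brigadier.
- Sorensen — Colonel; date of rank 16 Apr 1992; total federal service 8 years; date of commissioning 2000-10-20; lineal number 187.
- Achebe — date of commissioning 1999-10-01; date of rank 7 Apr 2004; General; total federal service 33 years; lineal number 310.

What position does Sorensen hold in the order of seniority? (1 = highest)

By grade: Achebe (General); then Baptiste (Lieutenant General); then Quinn (Major General); then Espinoza (Brigadier); then Sorensen and Andersen (Colonel).
Sorensen and Andersen both have total federal service 8 years, so the next rule applies.
Sorensen and Andersen both have lineal number 187, so the next rule applies.
Sorensen and Andersen both have date of commissioning 2000-10-20, so the next rule applies.
Among Sorensen and Andersen, by date of rank (earlier first): Sorensen (16 Apr 1992) before Andersen (1 Aug 1992).
Order: Achebe, Baptiste, Quinn, Espinoza, Sorensen, Andersen. So position 5.

5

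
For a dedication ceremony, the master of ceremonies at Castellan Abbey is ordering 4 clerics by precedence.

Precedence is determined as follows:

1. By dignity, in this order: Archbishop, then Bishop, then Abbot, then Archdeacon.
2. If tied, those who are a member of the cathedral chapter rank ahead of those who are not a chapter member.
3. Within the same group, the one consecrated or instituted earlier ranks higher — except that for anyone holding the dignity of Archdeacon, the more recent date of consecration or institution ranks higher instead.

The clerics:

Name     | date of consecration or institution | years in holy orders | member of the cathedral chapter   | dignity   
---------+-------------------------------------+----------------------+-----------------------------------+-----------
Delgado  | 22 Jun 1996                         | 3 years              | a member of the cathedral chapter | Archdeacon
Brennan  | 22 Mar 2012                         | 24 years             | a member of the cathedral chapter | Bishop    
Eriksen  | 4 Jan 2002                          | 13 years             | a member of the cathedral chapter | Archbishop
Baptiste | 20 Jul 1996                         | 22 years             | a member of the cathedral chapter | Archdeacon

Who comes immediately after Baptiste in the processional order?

Delgado

By dignity: Eriksen (Archbishop); then Brennan (Bishop); then Baptiste and Delgado (Archdeacon).
Baptiste and Delgado are each a member of the cathedral chapter, so the next rule applies.
Among Baptiste and Delgado, by date of consecration or institution (later first) (reversed rule for this group): Baptiste (20 Jul 1996) before Delgado (22 Jun 1996).
Order: Eriksen, Brennan, Baptiste, Delgado.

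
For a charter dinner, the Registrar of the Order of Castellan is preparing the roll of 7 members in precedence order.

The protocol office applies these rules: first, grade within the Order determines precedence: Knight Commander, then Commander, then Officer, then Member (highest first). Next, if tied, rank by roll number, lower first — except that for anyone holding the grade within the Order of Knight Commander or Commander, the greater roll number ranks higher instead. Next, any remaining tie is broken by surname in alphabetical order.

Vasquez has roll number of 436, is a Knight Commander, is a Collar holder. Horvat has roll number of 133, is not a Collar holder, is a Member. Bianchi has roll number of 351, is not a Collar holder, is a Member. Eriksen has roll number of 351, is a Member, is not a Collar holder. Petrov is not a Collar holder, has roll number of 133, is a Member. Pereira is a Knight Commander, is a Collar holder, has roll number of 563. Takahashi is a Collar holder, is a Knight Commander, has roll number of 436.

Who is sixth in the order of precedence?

By grade within the Order: Pereira, Takahashi and Vasquez (Knight Commander); then Horvat, Petrov, Bianchi and Eriksen (Member).
Among Pereira, Takahashi and Vasquez, by roll number (higher first) (reversed rule for this group): Pereira (563) before Takahashi and Vasquez (436).
Among Takahashi and Vasquez, alphabetically by surname: Takahashi before Vasquez.
Among Horvat, Petrov, Bianchi and Eriksen, by roll number (lower first): Horvat and Petrov (133) before Bianchi and Eriksen (351).
Among Horvat and Petrov, alphabetically by surname: Horvat before Petrov.
Among Bianchi and Eriksen, alphabetically by surname: Bianchi before Eriksen.
Order: Pereira, Takahashi, Vasquez, Horvat, Petrov, Bianchi, Eriksen.

Bianchi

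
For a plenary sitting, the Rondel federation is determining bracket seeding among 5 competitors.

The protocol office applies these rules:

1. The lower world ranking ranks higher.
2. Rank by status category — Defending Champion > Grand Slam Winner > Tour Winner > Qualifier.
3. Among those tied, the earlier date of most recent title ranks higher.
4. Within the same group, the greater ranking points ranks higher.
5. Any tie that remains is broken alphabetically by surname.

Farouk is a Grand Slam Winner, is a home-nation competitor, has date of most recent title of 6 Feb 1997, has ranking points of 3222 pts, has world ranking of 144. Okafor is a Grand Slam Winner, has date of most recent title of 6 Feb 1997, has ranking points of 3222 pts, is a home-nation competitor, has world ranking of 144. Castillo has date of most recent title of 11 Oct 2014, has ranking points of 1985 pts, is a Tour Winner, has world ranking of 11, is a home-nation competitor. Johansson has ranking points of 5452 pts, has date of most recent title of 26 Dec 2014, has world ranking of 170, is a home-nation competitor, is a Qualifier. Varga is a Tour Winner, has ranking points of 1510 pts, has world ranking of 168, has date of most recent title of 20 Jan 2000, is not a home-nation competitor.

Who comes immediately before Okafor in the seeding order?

Farouk

By world ranking (lower first): Castillo (11); then Farouk and Okafor (both 144); then Varga (168); then Johansson (170).
Farouk and Okafor are each Grand Slam Winner, so the next rule applies.
Farouk and Okafor both have date of most recent title 6 Feb 1997, so the next rule applies.
Farouk and Okafor both have ranking points 3222 pts, so the next rule applies.
Among Farouk and Okafor, alphabetically by surname: Farouk before Okafor.
Order: Castillo, Farouk, Okafor, Varga, Johansson.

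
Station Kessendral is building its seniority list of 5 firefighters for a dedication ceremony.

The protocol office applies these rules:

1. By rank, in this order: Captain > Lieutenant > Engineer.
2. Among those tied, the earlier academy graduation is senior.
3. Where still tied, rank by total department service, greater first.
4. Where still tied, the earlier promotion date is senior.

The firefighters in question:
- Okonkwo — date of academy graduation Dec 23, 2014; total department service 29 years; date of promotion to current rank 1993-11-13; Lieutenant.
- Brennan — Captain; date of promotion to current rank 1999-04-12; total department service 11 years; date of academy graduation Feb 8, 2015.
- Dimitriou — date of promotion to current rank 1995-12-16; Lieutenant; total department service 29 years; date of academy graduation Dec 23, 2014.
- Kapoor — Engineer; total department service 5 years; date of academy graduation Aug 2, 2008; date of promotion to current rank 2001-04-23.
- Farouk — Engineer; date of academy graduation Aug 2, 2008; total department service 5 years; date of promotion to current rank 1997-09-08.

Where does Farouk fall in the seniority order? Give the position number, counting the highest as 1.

4

By rank: Brennan (Captain); then Okonkwo and Dimitriou (Lieutenant); then Farouk and Kapoor (Engineer).
Okonkwo and Dimitriou both have date of academy graduation Dec 23, 2014, so the next rule applies.
Okonkwo and Dimitriou both have total department service 29 years, so the next rule applies.
Among Okonkwo and Dimitriou, by date of promotion to current rank (earlier first): Okonkwo (1993-11-13) before Dimitriou (1995-12-16).
Farouk and Kapoor both have date of academy graduation Aug 2, 2008, so the next rule applies.
Farouk and Kapoor both have total department service 5 years, so the next rule applies.
Among Farouk and Kapoor, by date of promotion to current rank (earlier first): Farouk (1997-09-08) before Kapoor (2001-04-23).
Order: Brennan, Okonkwo, Dimitriou, Farouk, Kapoor. So position 4.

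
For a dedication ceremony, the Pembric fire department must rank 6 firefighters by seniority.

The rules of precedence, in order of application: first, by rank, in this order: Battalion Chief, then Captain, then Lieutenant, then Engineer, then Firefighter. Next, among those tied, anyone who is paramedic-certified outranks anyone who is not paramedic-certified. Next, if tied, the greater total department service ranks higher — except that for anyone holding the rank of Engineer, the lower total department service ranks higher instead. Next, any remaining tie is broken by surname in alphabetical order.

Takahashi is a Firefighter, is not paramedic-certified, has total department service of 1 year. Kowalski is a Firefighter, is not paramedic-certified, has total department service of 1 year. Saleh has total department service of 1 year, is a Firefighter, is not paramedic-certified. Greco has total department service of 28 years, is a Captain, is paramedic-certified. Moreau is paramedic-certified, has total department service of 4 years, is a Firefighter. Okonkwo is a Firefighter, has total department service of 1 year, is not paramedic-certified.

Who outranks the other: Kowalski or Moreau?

Moreau

By rank: Greco (Captain); then Moreau, Kowalski, Okonkwo, Saleh and Takahashi (Firefighter).
Among Moreau, Kowalski, Okonkwo, Saleh and Takahashi, paramedic-certified before not paramedic-certified: Moreau (paramedic-certified) before Kowalski, Okonkwo, Saleh and Takahashi (not paramedic-certified).
Kowalski, Okonkwo, Saleh and Takahashi all have total department service 1 year, so the next rule applies.
Among Kowalski, Okonkwo, Saleh and Takahashi, alphabetically by surname: Kowalski before Okonkwo before Saleh before Takahashi.
So Moreau takes precedence.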